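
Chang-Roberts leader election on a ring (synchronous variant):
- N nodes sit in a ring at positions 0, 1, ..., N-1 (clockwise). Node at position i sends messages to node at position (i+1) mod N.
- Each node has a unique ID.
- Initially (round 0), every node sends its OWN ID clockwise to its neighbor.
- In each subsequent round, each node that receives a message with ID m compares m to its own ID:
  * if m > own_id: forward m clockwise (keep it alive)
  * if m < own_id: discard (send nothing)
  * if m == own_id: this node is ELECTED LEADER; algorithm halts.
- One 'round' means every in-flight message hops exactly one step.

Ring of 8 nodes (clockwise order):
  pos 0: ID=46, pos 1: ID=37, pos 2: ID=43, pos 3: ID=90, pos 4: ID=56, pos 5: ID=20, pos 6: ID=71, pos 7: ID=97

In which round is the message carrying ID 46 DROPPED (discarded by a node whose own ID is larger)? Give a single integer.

Round 1: pos1(id37) recv 46: fwd; pos2(id43) recv 37: drop; pos3(id90) recv 43: drop; pos4(id56) recv 90: fwd; pos5(id20) recv 56: fwd; pos6(id71) recv 20: drop; pos7(id97) recv 71: drop; pos0(id46) recv 97: fwd
Round 2: pos2(id43) recv 46: fwd; pos5(id20) recv 90: fwd; pos6(id71) recv 56: drop; pos1(id37) recv 97: fwd
Round 3: pos3(id90) recv 46: drop; pos6(id71) recv 90: fwd; pos2(id43) recv 97: fwd
Round 4: pos7(id97) recv 90: drop; pos3(id90) recv 97: fwd
Round 5: pos4(id56) recv 97: fwd
Round 6: pos5(id20) recv 97: fwd
Round 7: pos6(id71) recv 97: fwd
Round 8: pos7(id97) recv 97: ELECTED
Message ID 46 originates at pos 0; dropped at pos 3 in round 3

Answer: 3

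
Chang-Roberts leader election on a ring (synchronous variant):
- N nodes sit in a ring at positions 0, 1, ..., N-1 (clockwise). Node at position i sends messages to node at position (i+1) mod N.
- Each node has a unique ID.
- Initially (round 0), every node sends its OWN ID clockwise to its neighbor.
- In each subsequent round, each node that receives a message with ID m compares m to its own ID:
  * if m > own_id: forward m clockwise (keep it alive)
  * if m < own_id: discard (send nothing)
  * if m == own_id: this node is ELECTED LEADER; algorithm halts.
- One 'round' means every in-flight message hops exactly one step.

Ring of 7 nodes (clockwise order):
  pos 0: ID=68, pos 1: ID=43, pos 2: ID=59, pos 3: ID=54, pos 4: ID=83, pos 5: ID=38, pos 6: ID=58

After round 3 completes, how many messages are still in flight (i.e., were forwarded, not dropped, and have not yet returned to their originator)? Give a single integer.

Answer: 2

Derivation:
Round 1: pos1(id43) recv 68: fwd; pos2(id59) recv 43: drop; pos3(id54) recv 59: fwd; pos4(id83) recv 54: drop; pos5(id38) recv 83: fwd; pos6(id58) recv 38: drop; pos0(id68) recv 58: drop
Round 2: pos2(id59) recv 68: fwd; pos4(id83) recv 59: drop; pos6(id58) recv 83: fwd
Round 3: pos3(id54) recv 68: fwd; pos0(id68) recv 83: fwd
After round 3: 2 messages still in flight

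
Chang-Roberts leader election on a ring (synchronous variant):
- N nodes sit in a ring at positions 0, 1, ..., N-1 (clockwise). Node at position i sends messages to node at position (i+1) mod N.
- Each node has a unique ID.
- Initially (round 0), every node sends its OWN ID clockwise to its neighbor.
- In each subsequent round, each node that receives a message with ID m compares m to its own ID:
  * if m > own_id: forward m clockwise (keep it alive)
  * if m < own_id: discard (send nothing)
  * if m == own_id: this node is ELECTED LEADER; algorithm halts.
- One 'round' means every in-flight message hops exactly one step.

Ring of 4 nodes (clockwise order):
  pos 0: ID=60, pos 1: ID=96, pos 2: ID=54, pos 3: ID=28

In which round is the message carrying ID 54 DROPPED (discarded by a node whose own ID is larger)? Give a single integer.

Round 1: pos1(id96) recv 60: drop; pos2(id54) recv 96: fwd; pos3(id28) recv 54: fwd; pos0(id60) recv 28: drop
Round 2: pos3(id28) recv 96: fwd; pos0(id60) recv 54: drop
Round 3: pos0(id60) recv 96: fwd
Round 4: pos1(id96) recv 96: ELECTED
Message ID 54 originates at pos 2; dropped at pos 0 in round 2

Answer: 2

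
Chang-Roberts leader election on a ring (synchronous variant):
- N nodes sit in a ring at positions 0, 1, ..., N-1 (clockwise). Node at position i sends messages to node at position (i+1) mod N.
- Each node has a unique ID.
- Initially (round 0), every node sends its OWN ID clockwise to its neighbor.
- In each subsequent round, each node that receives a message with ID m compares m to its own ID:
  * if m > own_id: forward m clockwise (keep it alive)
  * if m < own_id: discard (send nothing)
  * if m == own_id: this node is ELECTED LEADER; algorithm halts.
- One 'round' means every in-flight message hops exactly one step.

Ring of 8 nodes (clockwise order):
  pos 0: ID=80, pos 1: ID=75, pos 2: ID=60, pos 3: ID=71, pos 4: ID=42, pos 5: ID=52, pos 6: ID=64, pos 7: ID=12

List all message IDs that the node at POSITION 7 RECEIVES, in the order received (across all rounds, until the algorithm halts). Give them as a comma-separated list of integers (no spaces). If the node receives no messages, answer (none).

Round 1: pos1(id75) recv 80: fwd; pos2(id60) recv 75: fwd; pos3(id71) recv 60: drop; pos4(id42) recv 71: fwd; pos5(id52) recv 42: drop; pos6(id64) recv 52: drop; pos7(id12) recv 64: fwd; pos0(id80) recv 12: drop
Round 2: pos2(id60) recv 80: fwd; pos3(id71) recv 75: fwd; pos5(id52) recv 71: fwd; pos0(id80) recv 64: drop
Round 3: pos3(id71) recv 80: fwd; pos4(id42) recv 75: fwd; pos6(id64) recv 71: fwd
Round 4: pos4(id42) recv 80: fwd; pos5(id52) recv 75: fwd; pos7(id12) recv 71: fwd
Round 5: pos5(id52) recv 80: fwd; pos6(id64) recv 75: fwd; pos0(id80) recv 71: drop
Round 6: pos6(id64) recv 80: fwd; pos7(id12) recv 75: fwd
Round 7: pos7(id12) recv 80: fwd; pos0(id80) recv 75: drop
Round 8: pos0(id80) recv 80: ELECTED

Answer: 64,71,75,80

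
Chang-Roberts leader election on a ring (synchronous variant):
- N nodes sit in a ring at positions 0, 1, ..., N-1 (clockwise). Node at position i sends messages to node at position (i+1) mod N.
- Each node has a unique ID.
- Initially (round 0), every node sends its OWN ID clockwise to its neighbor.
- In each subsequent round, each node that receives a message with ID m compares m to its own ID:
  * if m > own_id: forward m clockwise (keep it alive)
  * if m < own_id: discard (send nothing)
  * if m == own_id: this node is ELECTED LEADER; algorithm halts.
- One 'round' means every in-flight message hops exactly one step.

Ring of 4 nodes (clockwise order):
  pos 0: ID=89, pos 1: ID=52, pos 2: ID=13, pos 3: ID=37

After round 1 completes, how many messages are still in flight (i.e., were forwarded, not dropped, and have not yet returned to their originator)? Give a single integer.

Round 1: pos1(id52) recv 89: fwd; pos2(id13) recv 52: fwd; pos3(id37) recv 13: drop; pos0(id89) recv 37: drop
After round 1: 2 messages still in flight

Answer: 2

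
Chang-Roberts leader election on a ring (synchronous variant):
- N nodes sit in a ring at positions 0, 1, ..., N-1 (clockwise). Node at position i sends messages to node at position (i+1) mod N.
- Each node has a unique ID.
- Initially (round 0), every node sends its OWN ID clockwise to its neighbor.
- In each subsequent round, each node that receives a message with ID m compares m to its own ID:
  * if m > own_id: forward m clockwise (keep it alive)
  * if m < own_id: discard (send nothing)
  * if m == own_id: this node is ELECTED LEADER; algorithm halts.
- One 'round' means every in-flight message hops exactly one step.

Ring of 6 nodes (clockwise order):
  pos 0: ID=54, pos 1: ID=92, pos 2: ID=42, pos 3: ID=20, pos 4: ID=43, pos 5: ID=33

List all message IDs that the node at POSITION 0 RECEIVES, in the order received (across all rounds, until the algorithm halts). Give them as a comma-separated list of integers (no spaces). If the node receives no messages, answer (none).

Round 1: pos1(id92) recv 54: drop; pos2(id42) recv 92: fwd; pos3(id20) recv 42: fwd; pos4(id43) recv 20: drop; pos5(id33) recv 43: fwd; pos0(id54) recv 33: drop
Round 2: pos3(id20) recv 92: fwd; pos4(id43) recv 42: drop; pos0(id54) recv 43: drop
Round 3: pos4(id43) recv 92: fwd
Round 4: pos5(id33) recv 92: fwd
Round 5: pos0(id54) recv 92: fwd
Round 6: pos1(id92) recv 92: ELECTED

Answer: 33,43,92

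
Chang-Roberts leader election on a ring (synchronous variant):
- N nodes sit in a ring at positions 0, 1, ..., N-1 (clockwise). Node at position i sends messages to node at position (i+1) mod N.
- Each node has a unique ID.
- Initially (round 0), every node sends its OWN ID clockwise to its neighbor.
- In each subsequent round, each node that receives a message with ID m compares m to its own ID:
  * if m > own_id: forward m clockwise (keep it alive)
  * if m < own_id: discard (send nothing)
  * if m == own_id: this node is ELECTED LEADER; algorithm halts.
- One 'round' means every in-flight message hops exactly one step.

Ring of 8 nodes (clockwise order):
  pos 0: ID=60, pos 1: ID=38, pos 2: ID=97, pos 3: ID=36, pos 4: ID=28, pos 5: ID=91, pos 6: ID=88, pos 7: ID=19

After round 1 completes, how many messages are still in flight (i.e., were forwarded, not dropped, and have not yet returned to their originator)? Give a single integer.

Answer: 5

Derivation:
Round 1: pos1(id38) recv 60: fwd; pos2(id97) recv 38: drop; pos3(id36) recv 97: fwd; pos4(id28) recv 36: fwd; pos5(id91) recv 28: drop; pos6(id88) recv 91: fwd; pos7(id19) recv 88: fwd; pos0(id60) recv 19: drop
After round 1: 5 messages still in flight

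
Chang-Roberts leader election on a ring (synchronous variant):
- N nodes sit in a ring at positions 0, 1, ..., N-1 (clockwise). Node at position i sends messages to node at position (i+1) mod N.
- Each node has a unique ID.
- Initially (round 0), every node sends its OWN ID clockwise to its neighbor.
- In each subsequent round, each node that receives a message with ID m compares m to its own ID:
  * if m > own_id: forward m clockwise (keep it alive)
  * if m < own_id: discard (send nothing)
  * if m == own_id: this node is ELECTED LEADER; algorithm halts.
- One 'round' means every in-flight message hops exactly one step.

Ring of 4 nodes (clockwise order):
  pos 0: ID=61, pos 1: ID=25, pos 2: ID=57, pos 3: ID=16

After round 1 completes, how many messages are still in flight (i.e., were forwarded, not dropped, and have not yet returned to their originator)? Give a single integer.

Answer: 2

Derivation:
Round 1: pos1(id25) recv 61: fwd; pos2(id57) recv 25: drop; pos3(id16) recv 57: fwd; pos0(id61) recv 16: drop
After round 1: 2 messages still in flight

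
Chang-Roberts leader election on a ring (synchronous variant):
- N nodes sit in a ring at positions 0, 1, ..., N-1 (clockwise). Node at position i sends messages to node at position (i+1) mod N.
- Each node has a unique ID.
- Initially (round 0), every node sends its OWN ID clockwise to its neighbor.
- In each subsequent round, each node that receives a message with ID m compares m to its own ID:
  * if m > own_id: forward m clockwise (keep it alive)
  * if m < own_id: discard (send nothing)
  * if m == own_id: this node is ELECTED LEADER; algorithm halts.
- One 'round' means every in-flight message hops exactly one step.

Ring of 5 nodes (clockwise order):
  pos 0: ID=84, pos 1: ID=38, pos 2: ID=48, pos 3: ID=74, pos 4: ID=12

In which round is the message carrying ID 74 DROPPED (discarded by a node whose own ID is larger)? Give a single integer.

Answer: 2

Derivation:
Round 1: pos1(id38) recv 84: fwd; pos2(id48) recv 38: drop; pos3(id74) recv 48: drop; pos4(id12) recv 74: fwd; pos0(id84) recv 12: drop
Round 2: pos2(id48) recv 84: fwd; pos0(id84) recv 74: drop
Round 3: pos3(id74) recv 84: fwd
Round 4: pos4(id12) recv 84: fwd
Round 5: pos0(id84) recv 84: ELECTED
Message ID 74 originates at pos 3; dropped at pos 0 in round 2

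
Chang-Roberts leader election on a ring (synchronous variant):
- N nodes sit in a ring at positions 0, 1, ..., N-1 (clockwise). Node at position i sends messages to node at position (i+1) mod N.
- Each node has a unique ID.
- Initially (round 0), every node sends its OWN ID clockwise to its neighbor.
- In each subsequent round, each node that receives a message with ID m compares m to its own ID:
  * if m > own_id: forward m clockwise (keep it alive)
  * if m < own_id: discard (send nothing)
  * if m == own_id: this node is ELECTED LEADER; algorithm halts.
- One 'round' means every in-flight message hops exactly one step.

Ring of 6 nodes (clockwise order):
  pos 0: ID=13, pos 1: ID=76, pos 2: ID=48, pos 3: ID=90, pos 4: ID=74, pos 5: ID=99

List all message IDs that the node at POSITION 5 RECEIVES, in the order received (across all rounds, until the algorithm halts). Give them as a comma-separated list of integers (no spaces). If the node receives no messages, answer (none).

Answer: 74,90,99

Derivation:
Round 1: pos1(id76) recv 13: drop; pos2(id48) recv 76: fwd; pos3(id90) recv 48: drop; pos4(id74) recv 90: fwd; pos5(id99) recv 74: drop; pos0(id13) recv 99: fwd
Round 2: pos3(id90) recv 76: drop; pos5(id99) recv 90: drop; pos1(id76) recv 99: fwd
Round 3: pos2(id48) recv 99: fwd
Round 4: pos3(id90) recv 99: fwd
Round 5: pos4(id74) recv 99: fwd
Round 6: pos5(id99) recv 99: ELECTED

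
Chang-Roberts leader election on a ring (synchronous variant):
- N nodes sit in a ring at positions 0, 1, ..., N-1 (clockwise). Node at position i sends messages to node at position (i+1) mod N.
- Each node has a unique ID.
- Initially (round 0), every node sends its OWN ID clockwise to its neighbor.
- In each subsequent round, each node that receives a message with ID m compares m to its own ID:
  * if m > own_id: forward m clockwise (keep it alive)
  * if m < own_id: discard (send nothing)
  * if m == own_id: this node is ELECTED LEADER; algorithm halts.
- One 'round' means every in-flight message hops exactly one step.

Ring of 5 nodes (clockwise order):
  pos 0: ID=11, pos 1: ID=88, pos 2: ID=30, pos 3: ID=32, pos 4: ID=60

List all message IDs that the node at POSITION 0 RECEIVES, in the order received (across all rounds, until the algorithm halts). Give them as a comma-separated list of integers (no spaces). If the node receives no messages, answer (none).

Round 1: pos1(id88) recv 11: drop; pos2(id30) recv 88: fwd; pos3(id32) recv 30: drop; pos4(id60) recv 32: drop; pos0(id11) recv 60: fwd
Round 2: pos3(id32) recv 88: fwd; pos1(id88) recv 60: drop
Round 3: pos4(id60) recv 88: fwd
Round 4: pos0(id11) recv 88: fwd
Round 5: pos1(id88) recv 88: ELECTED

Answer: 60,88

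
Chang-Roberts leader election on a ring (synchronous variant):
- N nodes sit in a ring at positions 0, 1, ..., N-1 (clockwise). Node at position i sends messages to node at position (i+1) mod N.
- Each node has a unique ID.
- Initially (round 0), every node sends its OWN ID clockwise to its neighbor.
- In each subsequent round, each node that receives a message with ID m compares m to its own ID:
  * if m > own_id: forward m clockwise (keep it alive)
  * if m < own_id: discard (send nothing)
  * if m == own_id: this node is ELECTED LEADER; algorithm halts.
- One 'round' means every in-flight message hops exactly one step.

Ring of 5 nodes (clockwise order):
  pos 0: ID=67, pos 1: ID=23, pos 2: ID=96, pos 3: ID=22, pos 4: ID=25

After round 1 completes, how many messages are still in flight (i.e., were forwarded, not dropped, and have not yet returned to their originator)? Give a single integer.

Round 1: pos1(id23) recv 67: fwd; pos2(id96) recv 23: drop; pos3(id22) recv 96: fwd; pos4(id25) recv 22: drop; pos0(id67) recv 25: drop
After round 1: 2 messages still in flight

Answer: 2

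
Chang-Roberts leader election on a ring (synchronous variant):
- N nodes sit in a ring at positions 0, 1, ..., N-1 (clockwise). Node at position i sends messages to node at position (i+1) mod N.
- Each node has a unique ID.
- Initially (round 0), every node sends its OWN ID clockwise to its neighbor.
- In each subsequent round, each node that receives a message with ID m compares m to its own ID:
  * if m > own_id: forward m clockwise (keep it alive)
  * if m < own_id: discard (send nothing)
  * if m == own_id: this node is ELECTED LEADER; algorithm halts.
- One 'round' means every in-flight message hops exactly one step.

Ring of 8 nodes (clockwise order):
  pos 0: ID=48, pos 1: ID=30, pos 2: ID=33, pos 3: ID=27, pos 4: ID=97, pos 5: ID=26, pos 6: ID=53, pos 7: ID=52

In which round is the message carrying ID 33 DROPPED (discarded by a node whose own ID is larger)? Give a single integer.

Answer: 2

Derivation:
Round 1: pos1(id30) recv 48: fwd; pos2(id33) recv 30: drop; pos3(id27) recv 33: fwd; pos4(id97) recv 27: drop; pos5(id26) recv 97: fwd; pos6(id53) recv 26: drop; pos7(id52) recv 53: fwd; pos0(id48) recv 52: fwd
Round 2: pos2(id33) recv 48: fwd; pos4(id97) recv 33: drop; pos6(id53) recv 97: fwd; pos0(id48) recv 53: fwd; pos1(id30) recv 52: fwd
Round 3: pos3(id27) recv 48: fwd; pos7(id52) recv 97: fwd; pos1(id30) recv 53: fwd; pos2(id33) recv 52: fwd
Round 4: pos4(id97) recv 48: drop; pos0(id48) recv 97: fwd; pos2(id33) recv 53: fwd; pos3(id27) recv 52: fwd
Round 5: pos1(id30) recv 97: fwd; pos3(id27) recv 53: fwd; pos4(id97) recv 52: drop
Round 6: pos2(id33) recv 97: fwd; pos4(id97) recv 53: drop
Round 7: pos3(id27) recv 97: fwd
Round 8: pos4(id97) recv 97: ELECTED
Message ID 33 originates at pos 2; dropped at pos 4 in round 2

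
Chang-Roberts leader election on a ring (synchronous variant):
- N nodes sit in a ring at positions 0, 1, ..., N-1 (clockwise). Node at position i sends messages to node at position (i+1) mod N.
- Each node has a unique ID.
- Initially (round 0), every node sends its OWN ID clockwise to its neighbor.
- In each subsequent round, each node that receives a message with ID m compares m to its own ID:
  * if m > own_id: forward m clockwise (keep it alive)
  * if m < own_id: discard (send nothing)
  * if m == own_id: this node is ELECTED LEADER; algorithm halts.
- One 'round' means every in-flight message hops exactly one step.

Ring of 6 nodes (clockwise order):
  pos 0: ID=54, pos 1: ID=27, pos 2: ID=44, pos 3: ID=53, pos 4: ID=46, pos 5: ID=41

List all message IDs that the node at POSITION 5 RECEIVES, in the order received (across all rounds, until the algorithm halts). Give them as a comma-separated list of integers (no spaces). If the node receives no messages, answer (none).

Answer: 46,53,54

Derivation:
Round 1: pos1(id27) recv 54: fwd; pos2(id44) recv 27: drop; pos3(id53) recv 44: drop; pos4(id46) recv 53: fwd; pos5(id41) recv 46: fwd; pos0(id54) recv 41: drop
Round 2: pos2(id44) recv 54: fwd; pos5(id41) recv 53: fwd; pos0(id54) recv 46: drop
Round 3: pos3(id53) recv 54: fwd; pos0(id54) recv 53: drop
Round 4: pos4(id46) recv 54: fwd
Round 5: pos5(id41) recv 54: fwd
Round 6: pos0(id54) recv 54: ELECTED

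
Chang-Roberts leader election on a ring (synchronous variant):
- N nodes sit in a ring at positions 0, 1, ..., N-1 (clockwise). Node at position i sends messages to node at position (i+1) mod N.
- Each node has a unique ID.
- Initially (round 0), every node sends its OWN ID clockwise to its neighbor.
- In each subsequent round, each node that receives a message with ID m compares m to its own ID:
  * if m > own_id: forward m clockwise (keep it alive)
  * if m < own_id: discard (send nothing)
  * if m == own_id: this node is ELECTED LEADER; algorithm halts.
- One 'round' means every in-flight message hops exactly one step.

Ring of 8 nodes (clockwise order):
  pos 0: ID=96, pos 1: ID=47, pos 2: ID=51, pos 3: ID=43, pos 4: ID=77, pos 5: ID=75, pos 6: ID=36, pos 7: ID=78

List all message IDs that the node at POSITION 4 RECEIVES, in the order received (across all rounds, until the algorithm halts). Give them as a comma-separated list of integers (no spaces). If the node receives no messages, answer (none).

Answer: 43,51,96

Derivation:
Round 1: pos1(id47) recv 96: fwd; pos2(id51) recv 47: drop; pos3(id43) recv 51: fwd; pos4(id77) recv 43: drop; pos5(id75) recv 77: fwd; pos6(id36) recv 75: fwd; pos7(id78) recv 36: drop; pos0(id96) recv 78: drop
Round 2: pos2(id51) recv 96: fwd; pos4(id77) recv 51: drop; pos6(id36) recv 77: fwd; pos7(id78) recv 75: drop
Round 3: pos3(id43) recv 96: fwd; pos7(id78) recv 77: drop
Round 4: pos4(id77) recv 96: fwd
Round 5: pos5(id75) recv 96: fwd
Round 6: pos6(id36) recv 96: fwd
Round 7: pos7(id78) recv 96: fwd
Round 8: pos0(id96) recv 96: ELECTED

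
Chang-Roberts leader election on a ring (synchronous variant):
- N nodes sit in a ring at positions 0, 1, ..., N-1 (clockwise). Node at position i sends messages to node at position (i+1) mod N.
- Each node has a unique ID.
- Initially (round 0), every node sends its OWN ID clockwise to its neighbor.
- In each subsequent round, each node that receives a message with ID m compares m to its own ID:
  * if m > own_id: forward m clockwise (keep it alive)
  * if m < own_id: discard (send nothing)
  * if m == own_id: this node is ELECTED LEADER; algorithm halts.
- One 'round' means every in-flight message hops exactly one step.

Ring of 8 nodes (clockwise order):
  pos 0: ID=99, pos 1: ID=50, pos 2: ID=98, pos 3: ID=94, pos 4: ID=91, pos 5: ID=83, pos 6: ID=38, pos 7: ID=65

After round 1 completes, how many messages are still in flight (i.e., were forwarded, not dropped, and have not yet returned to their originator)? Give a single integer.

Answer: 5

Derivation:
Round 1: pos1(id50) recv 99: fwd; pos2(id98) recv 50: drop; pos3(id94) recv 98: fwd; pos4(id91) recv 94: fwd; pos5(id83) recv 91: fwd; pos6(id38) recv 83: fwd; pos7(id65) recv 38: drop; pos0(id99) recv 65: drop
After round 1: 5 messages still in flight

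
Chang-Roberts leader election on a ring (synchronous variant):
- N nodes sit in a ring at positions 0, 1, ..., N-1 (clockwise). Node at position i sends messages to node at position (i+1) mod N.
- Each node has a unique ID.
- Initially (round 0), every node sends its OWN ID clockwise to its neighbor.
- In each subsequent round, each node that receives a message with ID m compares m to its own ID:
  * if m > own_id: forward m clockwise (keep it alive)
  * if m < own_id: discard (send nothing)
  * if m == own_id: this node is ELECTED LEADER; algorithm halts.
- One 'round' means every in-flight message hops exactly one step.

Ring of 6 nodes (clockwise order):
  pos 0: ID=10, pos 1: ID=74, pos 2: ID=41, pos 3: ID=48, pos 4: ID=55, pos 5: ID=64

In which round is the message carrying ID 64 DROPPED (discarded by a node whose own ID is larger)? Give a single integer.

Round 1: pos1(id74) recv 10: drop; pos2(id41) recv 74: fwd; pos3(id48) recv 41: drop; pos4(id55) recv 48: drop; pos5(id64) recv 55: drop; pos0(id10) recv 64: fwd
Round 2: pos3(id48) recv 74: fwd; pos1(id74) recv 64: drop
Round 3: pos4(id55) recv 74: fwd
Round 4: pos5(id64) recv 74: fwd
Round 5: pos0(id10) recv 74: fwd
Round 6: pos1(id74) recv 74: ELECTED
Message ID 64 originates at pos 5; dropped at pos 1 in round 2

Answer: 2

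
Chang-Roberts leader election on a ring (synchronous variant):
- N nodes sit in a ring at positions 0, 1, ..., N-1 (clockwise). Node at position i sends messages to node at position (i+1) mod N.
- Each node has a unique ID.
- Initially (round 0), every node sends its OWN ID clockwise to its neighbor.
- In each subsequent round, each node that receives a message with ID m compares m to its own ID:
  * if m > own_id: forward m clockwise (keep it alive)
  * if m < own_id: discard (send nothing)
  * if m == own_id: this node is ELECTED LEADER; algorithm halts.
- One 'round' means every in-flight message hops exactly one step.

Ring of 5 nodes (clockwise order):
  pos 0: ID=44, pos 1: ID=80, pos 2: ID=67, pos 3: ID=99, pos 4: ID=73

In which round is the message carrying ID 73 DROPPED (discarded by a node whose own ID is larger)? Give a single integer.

Round 1: pos1(id80) recv 44: drop; pos2(id67) recv 80: fwd; pos3(id99) recv 67: drop; pos4(id73) recv 99: fwd; pos0(id44) recv 73: fwd
Round 2: pos3(id99) recv 80: drop; pos0(id44) recv 99: fwd; pos1(id80) recv 73: drop
Round 3: pos1(id80) recv 99: fwd
Round 4: pos2(id67) recv 99: fwd
Round 5: pos3(id99) recv 99: ELECTED
Message ID 73 originates at pos 4; dropped at pos 1 in round 2

Answer: 2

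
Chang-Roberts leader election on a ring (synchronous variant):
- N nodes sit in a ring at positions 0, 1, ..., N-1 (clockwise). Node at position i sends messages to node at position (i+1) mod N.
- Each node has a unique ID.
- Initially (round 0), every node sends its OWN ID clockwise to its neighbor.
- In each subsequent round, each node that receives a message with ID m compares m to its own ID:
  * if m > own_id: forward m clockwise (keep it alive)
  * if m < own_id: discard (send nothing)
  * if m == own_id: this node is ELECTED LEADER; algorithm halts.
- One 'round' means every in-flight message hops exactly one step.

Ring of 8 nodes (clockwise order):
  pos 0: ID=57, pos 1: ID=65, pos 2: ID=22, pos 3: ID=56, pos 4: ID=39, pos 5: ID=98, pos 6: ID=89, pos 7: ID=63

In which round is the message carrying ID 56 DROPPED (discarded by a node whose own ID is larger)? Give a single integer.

Answer: 2

Derivation:
Round 1: pos1(id65) recv 57: drop; pos2(id22) recv 65: fwd; pos3(id56) recv 22: drop; pos4(id39) recv 56: fwd; pos5(id98) recv 39: drop; pos6(id89) recv 98: fwd; pos7(id63) recv 89: fwd; pos0(id57) recv 63: fwd
Round 2: pos3(id56) recv 65: fwd; pos5(id98) recv 56: drop; pos7(id63) recv 98: fwd; pos0(id57) recv 89: fwd; pos1(id65) recv 63: drop
Round 3: pos4(id39) recv 65: fwd; pos0(id57) recv 98: fwd; pos1(id65) recv 89: fwd
Round 4: pos5(id98) recv 65: drop; pos1(id65) recv 98: fwd; pos2(id22) recv 89: fwd
Round 5: pos2(id22) recv 98: fwd; pos3(id56) recv 89: fwd
Round 6: pos3(id56) recv 98: fwd; pos4(id39) recv 89: fwd
Round 7: pos4(id39) recv 98: fwd; pos5(id98) recv 89: drop
Round 8: pos5(id98) recv 98: ELECTED
Message ID 56 originates at pos 3; dropped at pos 5 in round 2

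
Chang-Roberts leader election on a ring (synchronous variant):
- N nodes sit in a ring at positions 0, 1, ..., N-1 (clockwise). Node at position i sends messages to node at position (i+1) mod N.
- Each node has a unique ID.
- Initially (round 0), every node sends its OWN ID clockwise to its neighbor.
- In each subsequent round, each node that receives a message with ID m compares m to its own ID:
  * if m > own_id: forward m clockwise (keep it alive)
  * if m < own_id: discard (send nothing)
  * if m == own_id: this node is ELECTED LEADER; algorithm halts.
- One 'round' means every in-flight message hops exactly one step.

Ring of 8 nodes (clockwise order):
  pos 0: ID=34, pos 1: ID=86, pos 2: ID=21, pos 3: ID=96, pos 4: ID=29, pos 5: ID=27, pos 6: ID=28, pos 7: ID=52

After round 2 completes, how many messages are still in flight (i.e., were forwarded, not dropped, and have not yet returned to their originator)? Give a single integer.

Round 1: pos1(id86) recv 34: drop; pos2(id21) recv 86: fwd; pos3(id96) recv 21: drop; pos4(id29) recv 96: fwd; pos5(id27) recv 29: fwd; pos6(id28) recv 27: drop; pos7(id52) recv 28: drop; pos0(id34) recv 52: fwd
Round 2: pos3(id96) recv 86: drop; pos5(id27) recv 96: fwd; pos6(id28) recv 29: fwd; pos1(id86) recv 52: drop
After round 2: 2 messages still in flight

Answer: 2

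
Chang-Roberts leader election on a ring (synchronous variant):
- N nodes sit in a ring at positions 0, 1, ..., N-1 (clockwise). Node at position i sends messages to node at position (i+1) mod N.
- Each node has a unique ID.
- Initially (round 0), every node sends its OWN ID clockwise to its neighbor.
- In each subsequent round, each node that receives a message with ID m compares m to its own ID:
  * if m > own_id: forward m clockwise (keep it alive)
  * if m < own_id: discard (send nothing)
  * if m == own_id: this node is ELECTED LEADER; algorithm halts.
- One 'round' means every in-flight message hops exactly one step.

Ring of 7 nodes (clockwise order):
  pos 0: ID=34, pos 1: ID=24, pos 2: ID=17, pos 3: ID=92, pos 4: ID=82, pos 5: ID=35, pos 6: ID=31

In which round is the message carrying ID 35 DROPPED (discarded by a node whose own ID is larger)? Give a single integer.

Answer: 5

Derivation:
Round 1: pos1(id24) recv 34: fwd; pos2(id17) recv 24: fwd; pos3(id92) recv 17: drop; pos4(id82) recv 92: fwd; pos5(id35) recv 82: fwd; pos6(id31) recv 35: fwd; pos0(id34) recv 31: drop
Round 2: pos2(id17) recv 34: fwd; pos3(id92) recv 24: drop; pos5(id35) recv 92: fwd; pos6(id31) recv 82: fwd; pos0(id34) recv 35: fwd
Round 3: pos3(id92) recv 34: drop; pos6(id31) recv 92: fwd; pos0(id34) recv 82: fwd; pos1(id24) recv 35: fwd
Round 4: pos0(id34) recv 92: fwd; pos1(id24) recv 82: fwd; pos2(id17) recv 35: fwd
Round 5: pos1(id24) recv 92: fwd; pos2(id17) recv 82: fwd; pos3(id92) recv 35: drop
Round 6: pos2(id17) recv 92: fwd; pos3(id92) recv 82: drop
Round 7: pos3(id92) recv 92: ELECTED
Message ID 35 originates at pos 5; dropped at pos 3 in round 5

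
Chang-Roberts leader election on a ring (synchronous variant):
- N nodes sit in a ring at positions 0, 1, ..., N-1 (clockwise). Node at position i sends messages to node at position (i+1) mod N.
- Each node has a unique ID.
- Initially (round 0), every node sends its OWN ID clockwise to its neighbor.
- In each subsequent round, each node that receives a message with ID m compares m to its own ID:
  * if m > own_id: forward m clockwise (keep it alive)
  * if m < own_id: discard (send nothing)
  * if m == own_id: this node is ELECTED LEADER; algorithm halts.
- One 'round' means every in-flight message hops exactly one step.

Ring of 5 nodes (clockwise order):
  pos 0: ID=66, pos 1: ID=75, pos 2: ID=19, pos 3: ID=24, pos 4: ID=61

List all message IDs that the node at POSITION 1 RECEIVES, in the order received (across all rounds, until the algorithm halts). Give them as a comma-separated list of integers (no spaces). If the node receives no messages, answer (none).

Answer: 66,75

Derivation:
Round 1: pos1(id75) recv 66: drop; pos2(id19) recv 75: fwd; pos3(id24) recv 19: drop; pos4(id61) recv 24: drop; pos0(id66) recv 61: drop
Round 2: pos3(id24) recv 75: fwd
Round 3: pos4(id61) recv 75: fwd
Round 4: pos0(id66) recv 75: fwd
Round 5: pos1(id75) recv 75: ELECTED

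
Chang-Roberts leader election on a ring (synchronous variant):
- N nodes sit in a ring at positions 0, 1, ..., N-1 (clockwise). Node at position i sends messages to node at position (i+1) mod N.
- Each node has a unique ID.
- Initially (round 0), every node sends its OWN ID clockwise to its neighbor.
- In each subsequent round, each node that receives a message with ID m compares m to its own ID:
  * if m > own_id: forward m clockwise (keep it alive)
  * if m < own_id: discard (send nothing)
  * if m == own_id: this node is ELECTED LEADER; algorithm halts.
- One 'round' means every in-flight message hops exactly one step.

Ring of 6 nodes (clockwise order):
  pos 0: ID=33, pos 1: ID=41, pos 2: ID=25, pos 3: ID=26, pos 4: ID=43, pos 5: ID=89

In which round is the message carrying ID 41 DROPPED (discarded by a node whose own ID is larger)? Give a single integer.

Round 1: pos1(id41) recv 33: drop; pos2(id25) recv 41: fwd; pos3(id26) recv 25: drop; pos4(id43) recv 26: drop; pos5(id89) recv 43: drop; pos0(id33) recv 89: fwd
Round 2: pos3(id26) recv 41: fwd; pos1(id41) recv 89: fwd
Round 3: pos4(id43) recv 41: drop; pos2(id25) recv 89: fwd
Round 4: pos3(id26) recv 89: fwd
Round 5: pos4(id43) recv 89: fwd
Round 6: pos5(id89) recv 89: ELECTED
Message ID 41 originates at pos 1; dropped at pos 4 in round 3

Answer: 3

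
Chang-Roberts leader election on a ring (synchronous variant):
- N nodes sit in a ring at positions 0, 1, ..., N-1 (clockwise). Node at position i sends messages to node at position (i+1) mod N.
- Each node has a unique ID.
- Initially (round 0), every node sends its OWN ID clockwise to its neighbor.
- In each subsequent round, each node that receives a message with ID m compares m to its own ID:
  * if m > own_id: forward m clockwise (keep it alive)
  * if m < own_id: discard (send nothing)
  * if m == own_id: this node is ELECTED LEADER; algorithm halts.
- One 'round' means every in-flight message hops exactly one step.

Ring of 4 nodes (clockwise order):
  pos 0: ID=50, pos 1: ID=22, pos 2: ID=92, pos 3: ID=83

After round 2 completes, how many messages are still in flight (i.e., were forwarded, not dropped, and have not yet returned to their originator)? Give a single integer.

Round 1: pos1(id22) recv 50: fwd; pos2(id92) recv 22: drop; pos3(id83) recv 92: fwd; pos0(id50) recv 83: fwd
Round 2: pos2(id92) recv 50: drop; pos0(id50) recv 92: fwd; pos1(id22) recv 83: fwd
After round 2: 2 messages still in flight

Answer: 2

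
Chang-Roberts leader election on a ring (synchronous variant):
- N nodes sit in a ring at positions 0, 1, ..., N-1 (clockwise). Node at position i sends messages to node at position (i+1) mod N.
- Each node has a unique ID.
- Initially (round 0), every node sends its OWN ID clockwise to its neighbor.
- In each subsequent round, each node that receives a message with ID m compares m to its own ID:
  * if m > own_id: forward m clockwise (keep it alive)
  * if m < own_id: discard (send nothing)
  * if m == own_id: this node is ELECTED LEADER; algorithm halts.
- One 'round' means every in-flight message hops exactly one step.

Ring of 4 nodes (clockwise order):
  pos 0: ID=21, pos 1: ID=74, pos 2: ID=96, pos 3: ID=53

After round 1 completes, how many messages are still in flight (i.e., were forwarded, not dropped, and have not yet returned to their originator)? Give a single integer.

Answer: 2

Derivation:
Round 1: pos1(id74) recv 21: drop; pos2(id96) recv 74: drop; pos3(id53) recv 96: fwd; pos0(id21) recv 53: fwd
After round 1: 2 messages still in flight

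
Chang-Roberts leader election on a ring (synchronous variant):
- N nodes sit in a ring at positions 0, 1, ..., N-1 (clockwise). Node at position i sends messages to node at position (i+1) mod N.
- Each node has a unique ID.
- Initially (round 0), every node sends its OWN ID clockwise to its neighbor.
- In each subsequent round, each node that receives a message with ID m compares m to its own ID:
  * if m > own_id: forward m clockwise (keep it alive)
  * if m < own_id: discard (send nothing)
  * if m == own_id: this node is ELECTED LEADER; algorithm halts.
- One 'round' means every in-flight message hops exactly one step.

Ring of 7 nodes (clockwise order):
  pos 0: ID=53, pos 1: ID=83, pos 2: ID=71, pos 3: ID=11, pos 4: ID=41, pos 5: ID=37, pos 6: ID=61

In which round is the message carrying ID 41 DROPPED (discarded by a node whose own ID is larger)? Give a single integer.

Answer: 2

Derivation:
Round 1: pos1(id83) recv 53: drop; pos2(id71) recv 83: fwd; pos3(id11) recv 71: fwd; pos4(id41) recv 11: drop; pos5(id37) recv 41: fwd; pos6(id61) recv 37: drop; pos0(id53) recv 61: fwd
Round 2: pos3(id11) recv 83: fwd; pos4(id41) recv 71: fwd; pos6(id61) recv 41: drop; pos1(id83) recv 61: drop
Round 3: pos4(id41) recv 83: fwd; pos5(id37) recv 71: fwd
Round 4: pos5(id37) recv 83: fwd; pos6(id61) recv 71: fwd
Round 5: pos6(id61) recv 83: fwd; pos0(id53) recv 71: fwd
Round 6: pos0(id53) recv 83: fwd; pos1(id83) recv 71: drop
Round 7: pos1(id83) recv 83: ELECTED
Message ID 41 originates at pos 4; dropped at pos 6 in round 2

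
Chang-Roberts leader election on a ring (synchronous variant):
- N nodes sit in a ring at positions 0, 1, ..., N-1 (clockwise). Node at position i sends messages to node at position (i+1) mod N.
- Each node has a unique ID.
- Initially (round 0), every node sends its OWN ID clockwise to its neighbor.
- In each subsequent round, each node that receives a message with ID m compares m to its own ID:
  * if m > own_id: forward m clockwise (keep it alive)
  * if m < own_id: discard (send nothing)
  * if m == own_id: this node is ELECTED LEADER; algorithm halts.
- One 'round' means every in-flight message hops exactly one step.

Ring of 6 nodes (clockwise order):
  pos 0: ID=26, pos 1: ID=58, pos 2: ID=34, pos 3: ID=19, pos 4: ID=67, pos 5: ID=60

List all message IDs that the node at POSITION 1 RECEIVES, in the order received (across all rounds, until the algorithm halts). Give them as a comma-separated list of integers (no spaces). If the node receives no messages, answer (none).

Round 1: pos1(id58) recv 26: drop; pos2(id34) recv 58: fwd; pos3(id19) recv 34: fwd; pos4(id67) recv 19: drop; pos5(id60) recv 67: fwd; pos0(id26) recv 60: fwd
Round 2: pos3(id19) recv 58: fwd; pos4(id67) recv 34: drop; pos0(id26) recv 67: fwd; pos1(id58) recv 60: fwd
Round 3: pos4(id67) recv 58: drop; pos1(id58) recv 67: fwd; pos2(id34) recv 60: fwd
Round 4: pos2(id34) recv 67: fwd; pos3(id19) recv 60: fwd
Round 5: pos3(id19) recv 67: fwd; pos4(id67) recv 60: drop
Round 6: pos4(id67) recv 67: ELECTED

Answer: 26,60,67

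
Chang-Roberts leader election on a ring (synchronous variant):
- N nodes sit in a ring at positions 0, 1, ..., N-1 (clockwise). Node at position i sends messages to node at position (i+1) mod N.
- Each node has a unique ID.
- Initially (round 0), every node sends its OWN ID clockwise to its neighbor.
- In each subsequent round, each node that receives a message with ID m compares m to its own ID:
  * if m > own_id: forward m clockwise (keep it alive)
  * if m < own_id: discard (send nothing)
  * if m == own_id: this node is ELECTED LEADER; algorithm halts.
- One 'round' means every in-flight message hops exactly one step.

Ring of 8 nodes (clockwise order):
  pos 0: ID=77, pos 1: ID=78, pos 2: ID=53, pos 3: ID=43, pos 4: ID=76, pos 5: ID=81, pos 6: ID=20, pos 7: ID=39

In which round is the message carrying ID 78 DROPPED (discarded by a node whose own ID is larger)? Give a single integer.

Answer: 4

Derivation:
Round 1: pos1(id78) recv 77: drop; pos2(id53) recv 78: fwd; pos3(id43) recv 53: fwd; pos4(id76) recv 43: drop; pos5(id81) recv 76: drop; pos6(id20) recv 81: fwd; pos7(id39) recv 20: drop; pos0(id77) recv 39: drop
Round 2: pos3(id43) recv 78: fwd; pos4(id76) recv 53: drop; pos7(id39) recv 81: fwd
Round 3: pos4(id76) recv 78: fwd; pos0(id77) recv 81: fwd
Round 4: pos5(id81) recv 78: drop; pos1(id78) recv 81: fwd
Round 5: pos2(id53) recv 81: fwd
Round 6: pos3(id43) recv 81: fwd
Round 7: pos4(id76) recv 81: fwd
Round 8: pos5(id81) recv 81: ELECTED
Message ID 78 originates at pos 1; dropped at pos 5 in round 4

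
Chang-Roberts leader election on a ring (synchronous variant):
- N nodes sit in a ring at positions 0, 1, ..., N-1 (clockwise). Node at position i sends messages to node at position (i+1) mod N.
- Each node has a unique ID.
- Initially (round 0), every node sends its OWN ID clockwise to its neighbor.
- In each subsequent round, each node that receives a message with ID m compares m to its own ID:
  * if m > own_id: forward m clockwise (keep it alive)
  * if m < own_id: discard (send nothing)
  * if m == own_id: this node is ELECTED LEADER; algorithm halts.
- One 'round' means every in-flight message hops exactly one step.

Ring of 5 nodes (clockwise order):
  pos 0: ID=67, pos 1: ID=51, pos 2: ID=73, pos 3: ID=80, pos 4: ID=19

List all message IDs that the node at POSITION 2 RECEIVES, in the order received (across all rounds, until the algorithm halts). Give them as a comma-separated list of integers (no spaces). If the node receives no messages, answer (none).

Answer: 51,67,80

Derivation:
Round 1: pos1(id51) recv 67: fwd; pos2(id73) recv 51: drop; pos3(id80) recv 73: drop; pos4(id19) recv 80: fwd; pos0(id67) recv 19: drop
Round 2: pos2(id73) recv 67: drop; pos0(id67) recv 80: fwd
Round 3: pos1(id51) recv 80: fwd
Round 4: pos2(id73) recv 80: fwd
Round 5: pos3(id80) recv 80: ELECTED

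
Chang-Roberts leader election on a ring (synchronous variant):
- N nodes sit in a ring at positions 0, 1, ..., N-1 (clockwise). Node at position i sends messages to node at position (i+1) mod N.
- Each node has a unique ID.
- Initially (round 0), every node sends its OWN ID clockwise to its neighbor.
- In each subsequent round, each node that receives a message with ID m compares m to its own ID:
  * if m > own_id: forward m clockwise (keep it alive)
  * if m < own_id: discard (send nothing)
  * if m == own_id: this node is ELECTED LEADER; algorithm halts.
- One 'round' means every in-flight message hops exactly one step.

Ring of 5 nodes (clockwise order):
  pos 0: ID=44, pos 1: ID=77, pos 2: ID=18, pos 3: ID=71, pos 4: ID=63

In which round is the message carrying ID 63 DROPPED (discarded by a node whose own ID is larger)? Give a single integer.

Round 1: pos1(id77) recv 44: drop; pos2(id18) recv 77: fwd; pos3(id71) recv 18: drop; pos4(id63) recv 71: fwd; pos0(id44) recv 63: fwd
Round 2: pos3(id71) recv 77: fwd; pos0(id44) recv 71: fwd; pos1(id77) recv 63: drop
Round 3: pos4(id63) recv 77: fwd; pos1(id77) recv 71: drop
Round 4: pos0(id44) recv 77: fwd
Round 5: pos1(id77) recv 77: ELECTED
Message ID 63 originates at pos 4; dropped at pos 1 in round 2

Answer: 2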